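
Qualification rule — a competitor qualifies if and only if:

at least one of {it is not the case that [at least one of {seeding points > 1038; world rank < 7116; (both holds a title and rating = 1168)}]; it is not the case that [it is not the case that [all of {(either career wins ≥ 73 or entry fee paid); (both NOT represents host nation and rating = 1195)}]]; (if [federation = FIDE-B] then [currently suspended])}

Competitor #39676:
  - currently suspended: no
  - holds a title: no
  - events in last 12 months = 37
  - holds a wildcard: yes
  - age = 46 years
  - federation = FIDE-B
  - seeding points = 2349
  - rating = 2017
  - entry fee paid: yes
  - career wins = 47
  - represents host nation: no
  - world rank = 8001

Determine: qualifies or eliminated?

Eliminated

Atomic conditions:
  seeding points > 1038: 2349 > 1038 is true
  world rank < 7116: 8001 < 7116 is false
  holds a title: no → false
  rating = 1168: 2017 == 1168 is false
  career wins ≥ 73: 47 ≥ 73 is false
  entry fee paid: yes → true
  NOT represents host nation: no → true
  rating = 1195: 2017 == 1195 is false
  federation = FIDE-B: FIDE-B == FIDE-B is true
  currently suspended: no → false
Combine:
[1.1.3] false AND false = false
[1.1] true OR false OR false = true
[1] NOT true = false
[2.1.1.1] false OR true = true
[2.1.1.2] true AND false = false
[2.1.1] true AND false = false
[2.1] NOT false = true
[2] NOT true = false
[3] true → false = false
[root] false OR false OR false = false
Overall: false → eliminated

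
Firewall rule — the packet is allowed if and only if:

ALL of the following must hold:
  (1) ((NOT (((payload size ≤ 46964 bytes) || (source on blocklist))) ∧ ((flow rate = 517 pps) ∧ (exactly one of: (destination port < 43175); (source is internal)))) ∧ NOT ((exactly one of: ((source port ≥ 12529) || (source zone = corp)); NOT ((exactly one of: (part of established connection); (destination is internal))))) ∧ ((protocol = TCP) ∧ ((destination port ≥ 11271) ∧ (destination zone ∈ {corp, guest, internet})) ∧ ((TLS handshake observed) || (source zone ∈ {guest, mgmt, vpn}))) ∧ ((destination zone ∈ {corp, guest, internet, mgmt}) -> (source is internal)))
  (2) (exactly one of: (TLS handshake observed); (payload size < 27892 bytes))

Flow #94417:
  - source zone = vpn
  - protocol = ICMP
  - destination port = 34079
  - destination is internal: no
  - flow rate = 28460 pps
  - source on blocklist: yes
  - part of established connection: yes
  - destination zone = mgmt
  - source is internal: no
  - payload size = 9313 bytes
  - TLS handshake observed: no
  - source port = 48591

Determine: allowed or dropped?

Dropped

Atomic conditions:
  payload size ≤ 46964 bytes: 9313 ≤ 46964 is true
  source on blocklist: yes → true
  flow rate = 517 pps: 28460 == 517 is false
  destination port < 43175: 34079 < 43175 is true
  source is internal: no → false
  source port ≥ 12529: 48591 ≥ 12529 is true
  source zone = corp: vpn == corp is false
  part of established connection: yes → true
  destination is internal: no → false
  protocol = TCP: ICMP == TCP is false
  destination port ≥ 11271: 34079 ≥ 11271 is true
  destination zone ∈ {corp, guest, internet}: mgmt is not in the set → false
  TLS handshake observed: no → false
  source zone ∈ {guest, mgmt, vpn}: vpn is in the set → true
  destination zone ∈ {corp, guest, internet, mgmt}: mgmt is in the set → true
  payload size < 27892 bytes: 9313 < 27892 is true
Combine:
[1.1.1.1] true OR true = true
[1.1.1] NOT true = false
[1.1.2.2] exactly-one(true, false) = true
[1.1.2] false AND true = false
[1.1] false AND false = false
[1.2.1.1] true OR false = true
[1.2.1.2.1] exactly-one(true, false) = true
[1.2.1.2] NOT true = false
[1.2.1] exactly-one(true, false) = true
[1.2] NOT true = false
[1.3.2] true AND false = false
[1.3.3] false OR true = true
[1.3] false AND false AND true = false
[1.4] true → false = false
[1] false AND false AND false AND false = false
[2] exactly-one(false, true) = true
[root] false AND true = false
Overall: false → dropped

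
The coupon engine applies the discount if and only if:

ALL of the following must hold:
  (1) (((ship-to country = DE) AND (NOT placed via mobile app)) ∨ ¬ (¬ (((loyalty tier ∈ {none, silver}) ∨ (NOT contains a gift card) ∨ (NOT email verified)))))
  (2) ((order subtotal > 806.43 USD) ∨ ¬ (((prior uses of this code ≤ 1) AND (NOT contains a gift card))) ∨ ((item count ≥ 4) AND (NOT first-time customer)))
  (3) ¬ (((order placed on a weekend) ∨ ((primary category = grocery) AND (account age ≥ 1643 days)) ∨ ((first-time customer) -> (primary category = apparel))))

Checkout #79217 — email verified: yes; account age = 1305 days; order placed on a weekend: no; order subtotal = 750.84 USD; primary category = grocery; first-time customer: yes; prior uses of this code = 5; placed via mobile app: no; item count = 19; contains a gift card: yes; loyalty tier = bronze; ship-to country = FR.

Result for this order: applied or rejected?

Atomic conditions:
  ship-to country = DE: FR == DE is false
  NOT placed via mobile app: no → true
  loyalty tier ∈ {none, silver}: bronze is not in the set → false
  NOT contains a gift card: yes → false
  NOT email verified: yes → false
  order subtotal > 806.43 USD: 750.84 > 806.43 is false
  prior uses of this code ≤ 1: 5 ≤ 1 is false
  item count ≥ 4: 19 ≥ 4 is true
  NOT first-time customer: yes → false
  order placed on a weekend: no → false
  primary category = grocery: grocery == grocery is true
  account age ≥ 1643 days: 1305 ≥ 1643 is false
  first-time customer: yes → true
  primary category = apparel: grocery == apparel is false
Combine:
[1.1] false AND true = false
[1.2.1.1] false OR false OR false = false
[1.2.1] NOT false = true
[1.2] NOT true = false
[1] false OR false = false
[2.2.1] false AND false = false
[2.2] NOT false = true
[2.3] true AND false = false
[2] false OR true OR false = true
[3.1.2] true AND false = false
[3.1.3] true → false = false
[3.1] false OR false OR false = false
[3] NOT false = true
[root] false AND true AND true = false
Overall: false → rejected

Rejected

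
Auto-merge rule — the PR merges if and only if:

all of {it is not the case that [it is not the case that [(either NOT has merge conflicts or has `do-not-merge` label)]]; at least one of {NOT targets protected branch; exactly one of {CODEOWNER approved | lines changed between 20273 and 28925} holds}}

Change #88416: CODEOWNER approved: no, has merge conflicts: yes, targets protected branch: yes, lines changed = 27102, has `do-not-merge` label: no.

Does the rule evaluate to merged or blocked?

Blocked

Atomic conditions:
  NOT has merge conflicts: yes → false
  has `do-not-merge` label: no → false
  NOT targets protected branch: yes → false
  CODEOWNER approved: no → false
  lines changed between 20273 and 28925: 27102 in [20273, 28925] is true
Combine:
[1.1.1] false OR false = false
[1.1] NOT false = true
[1] NOT true = false
[2.2] exactly-one(false, true) = true
[2] false OR true = true
[root] false AND true = false
Overall: false → blocked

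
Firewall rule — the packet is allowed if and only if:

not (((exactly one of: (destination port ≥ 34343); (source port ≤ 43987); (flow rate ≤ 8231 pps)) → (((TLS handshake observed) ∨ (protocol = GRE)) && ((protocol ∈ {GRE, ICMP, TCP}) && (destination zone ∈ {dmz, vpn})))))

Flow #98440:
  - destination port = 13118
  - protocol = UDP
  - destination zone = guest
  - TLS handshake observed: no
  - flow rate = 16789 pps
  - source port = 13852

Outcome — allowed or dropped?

Allowed

Atomic conditions:
  destination port ≥ 34343: 13118 ≥ 34343 is false
  source port ≤ 43987: 13852 ≤ 43987 is true
  flow rate ≤ 8231 pps: 16789 ≤ 8231 is false
  TLS handshake observed: no → false
  protocol = GRE: UDP == GRE is false
  protocol ∈ {GRE, ICMP, TCP}: UDP is not in the set → false
  destination zone ∈ {dmz, vpn}: guest is not in the set → false
Combine:
[1.1] exactly-one(false, true, false) = true
[1.2.1] false OR false = false
[1.2.2] false AND false = false
[1.2] false AND false = false
[1] true → false = false
[root] NOT false = true
Overall: true → allowed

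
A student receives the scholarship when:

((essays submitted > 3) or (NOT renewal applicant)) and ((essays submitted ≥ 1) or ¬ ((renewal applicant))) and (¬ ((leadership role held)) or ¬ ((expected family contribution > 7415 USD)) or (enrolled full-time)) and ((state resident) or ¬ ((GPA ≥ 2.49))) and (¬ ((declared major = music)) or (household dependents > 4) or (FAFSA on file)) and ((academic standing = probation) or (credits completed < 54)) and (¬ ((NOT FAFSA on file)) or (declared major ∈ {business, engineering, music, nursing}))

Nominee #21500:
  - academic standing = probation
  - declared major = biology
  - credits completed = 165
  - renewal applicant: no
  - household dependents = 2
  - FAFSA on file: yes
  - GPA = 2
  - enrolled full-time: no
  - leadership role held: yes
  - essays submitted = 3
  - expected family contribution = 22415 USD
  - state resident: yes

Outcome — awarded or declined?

Atomic conditions:
  essays submitted > 3: 3 > 3 is false
  NOT renewal applicant: no → true
  essays submitted ≥ 1: 3 ≥ 1 is true
  renewal applicant: no → false
  leadership role held: yes → true
  expected family contribution > 7415 USD: 22415 > 7415 is true
  enrolled full-time: no → false
  state resident: yes → true
  GPA ≥ 2.49: 2 ≥ 2.49 is false
  declared major = music: biology == music is false
  household dependents > 4: 2 > 4 is false
  FAFSA on file: yes → true
  academic standing = probation: probation == probation is true
  credits completed < 54: 165 < 54 is false
  NOT FAFSA on file: yes → false
  declared major ∈ {business, engineering, music, nursing}: biology is not in the set → false
Combine:
[1] false OR true = true
[2.2] NOT false = true
[2] true OR true = true
[3.1] NOT true = false
[3.2] NOT true = false
[3] false OR false OR false = false
[4.2] NOT false = true
[4] true OR true = true
[5.1] NOT false = true
[5] true OR false OR true = true
[6] true OR false = true
[7.1] NOT false = true
[7] true OR false = true
[root] true AND true AND false AND true AND true AND true AND true = false
Overall: false → declined

Declined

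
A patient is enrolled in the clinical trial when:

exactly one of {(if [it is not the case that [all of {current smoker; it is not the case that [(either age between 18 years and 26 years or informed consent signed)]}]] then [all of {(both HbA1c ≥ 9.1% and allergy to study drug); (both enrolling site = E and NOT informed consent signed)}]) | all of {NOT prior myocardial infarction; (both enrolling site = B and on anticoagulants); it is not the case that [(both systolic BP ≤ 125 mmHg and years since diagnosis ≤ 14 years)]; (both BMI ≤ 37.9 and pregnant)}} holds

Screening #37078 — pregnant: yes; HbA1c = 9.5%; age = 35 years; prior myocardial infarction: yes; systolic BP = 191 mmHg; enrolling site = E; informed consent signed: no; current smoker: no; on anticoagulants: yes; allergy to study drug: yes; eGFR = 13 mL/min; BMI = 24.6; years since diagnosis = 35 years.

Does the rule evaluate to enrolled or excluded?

Atomic conditions:
  current smoker: no → false
  age between 18 years and 26 years: 35 in [18, 26] is false
  informed consent signed: no → false
  HbA1c ≥ 9.1%: 9.5 ≥ 9.1 is true
  allergy to study drug: yes → true
  enrolling site = E: E == E is true
  NOT informed consent signed: no → true
  NOT prior myocardial infarction: yes → false
  enrolling site = B: E == B is false
  on anticoagulants: yes → true
  systolic BP ≤ 125 mmHg: 191 ≤ 125 is false
  years since diagnosis ≤ 14 years: 35 ≤ 14 is false
  BMI ≤ 37.9: 24.6 ≤ 37.9 is true
  pregnant: yes → true
Combine:
[1.1.1.2.1] false OR false = false
[1.1.1.2] NOT false = true
[1.1.1] false AND true = false
[1.1] NOT false = true
[1.2.1] true AND true = true
[1.2.2] true AND true = true
[1.2] true AND true = true
[1] true → true = true
[2.2] false AND true = false
[2.3.1] false AND false = false
[2.3] NOT false = true
[2.4] true AND true = true
[2] false AND false AND true AND true = false
[root] exactly-one(true, false) = true
Overall: true → enrolled

Enrolled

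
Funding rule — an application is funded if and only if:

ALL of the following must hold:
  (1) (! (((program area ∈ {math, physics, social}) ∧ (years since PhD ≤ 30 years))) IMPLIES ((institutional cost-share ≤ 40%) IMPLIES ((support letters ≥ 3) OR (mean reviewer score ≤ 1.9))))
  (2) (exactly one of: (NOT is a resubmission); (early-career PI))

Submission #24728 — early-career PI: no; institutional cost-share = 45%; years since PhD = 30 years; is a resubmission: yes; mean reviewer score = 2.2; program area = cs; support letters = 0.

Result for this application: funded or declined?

Atomic conditions:
  program area ∈ {math, physics, social}: cs is not in the set → false
  years since PhD ≤ 30 years: 30 ≤ 30 is true
  institutional cost-share ≤ 40%: 45 ≤ 40 is false
  support letters ≥ 3: 0 ≥ 3 is false
  mean reviewer score ≤ 1.9: 2.2 ≤ 1.9 is false
  NOT is a resubmission: yes → false
  early-career PI: no → false
Combine:
[1.1.1] false AND true = false
[1.1] NOT false = true
[1.2.2] false OR false = false
[1.2] false → false (antecedent false ⇒ implication holds) = true
[1] true → true = true
[2] exactly-one(false, false) = false
[root] true AND false = false
Overall: false → declined

Declined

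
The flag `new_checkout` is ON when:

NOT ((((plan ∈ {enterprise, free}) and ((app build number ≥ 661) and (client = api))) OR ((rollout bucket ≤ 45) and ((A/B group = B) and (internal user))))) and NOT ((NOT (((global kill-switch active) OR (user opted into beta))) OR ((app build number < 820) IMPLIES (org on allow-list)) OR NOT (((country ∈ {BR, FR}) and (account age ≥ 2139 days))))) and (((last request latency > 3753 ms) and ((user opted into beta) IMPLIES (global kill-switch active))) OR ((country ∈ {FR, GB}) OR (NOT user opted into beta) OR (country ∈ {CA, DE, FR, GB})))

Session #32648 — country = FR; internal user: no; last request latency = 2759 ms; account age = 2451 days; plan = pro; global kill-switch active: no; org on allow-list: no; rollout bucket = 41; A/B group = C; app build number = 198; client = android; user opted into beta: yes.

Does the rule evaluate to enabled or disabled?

Enabled

Atomic conditions:
  plan ∈ {enterprise, free}: pro is not in the set → false
  app build number ≥ 661: 198 ≥ 661 is false
  client = api: android == api is false
  rollout bucket ≤ 45: 41 ≤ 45 is true
  A/B group = B: C == B is false
  internal user: no → false
  global kill-switch active: no → false
  user opted into beta: yes → true
  app build number < 820: 198 < 820 is true
  org on allow-list: no → false
  country ∈ {BR, FR}: FR is in the set → true
  account age ≥ 2139 days: 2451 ≥ 2139 is true
  last request latency > 3753 ms: 2759 > 3753 is false
  country ∈ {FR, GB}: FR is in the set → true
  NOT user opted into beta: yes → false
  country ∈ {CA, DE, FR, GB}: FR is in the set → true
Combine:
[1.1.1.2] false AND false = false
[1.1.1] false AND false = false
[1.1.2.2] false AND false = false
[1.1.2] true AND false = false
[1.1] false OR false = false
[1] NOT false = true
[2.1.1.1] false OR true = true
[2.1.1] NOT true = false
[2.1.2] true → false = false
[2.1.3.1] true AND true = true
[2.1.3] NOT true = false
[2.1] false OR false OR false = false
[2] NOT false = true
[3.1.2] true → false = false
[3.1] false AND false = false
[3.2] true OR false OR true = true
[3] false OR true = true
[root] true AND true AND true = true
Overall: true → enabled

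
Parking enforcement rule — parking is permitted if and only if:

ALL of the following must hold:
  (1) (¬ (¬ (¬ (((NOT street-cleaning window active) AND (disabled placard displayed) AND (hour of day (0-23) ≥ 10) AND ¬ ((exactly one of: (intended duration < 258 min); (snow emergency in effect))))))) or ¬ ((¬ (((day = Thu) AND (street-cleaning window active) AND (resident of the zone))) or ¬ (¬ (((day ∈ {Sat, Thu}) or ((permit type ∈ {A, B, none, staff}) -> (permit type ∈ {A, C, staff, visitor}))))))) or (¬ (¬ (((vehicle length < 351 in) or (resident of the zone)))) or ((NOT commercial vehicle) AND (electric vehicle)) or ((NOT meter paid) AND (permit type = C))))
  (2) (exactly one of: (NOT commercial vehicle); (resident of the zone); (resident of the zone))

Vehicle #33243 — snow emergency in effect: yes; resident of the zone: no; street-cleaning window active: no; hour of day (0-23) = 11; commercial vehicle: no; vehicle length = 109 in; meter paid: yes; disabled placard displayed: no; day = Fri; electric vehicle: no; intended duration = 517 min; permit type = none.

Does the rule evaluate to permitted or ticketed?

Permitted

Atomic conditions:
  NOT street-cleaning window active: no → true
  disabled placard displayed: no → false
  hour of day (0-23) ≥ 10: 11 ≥ 10 is true
  intended duration < 258 min: 517 < 258 is false
  snow emergency in effect: yes → true
  day = Thu: Fri == Thu is false
  street-cleaning window active: no → false
  resident of the zone: no → false
  day ∈ {Sat, Thu}: Fri is not in the set → false
  permit type ∈ {A, B, none, staff}: none is in the set → true
  permit type ∈ {A, C, staff, visitor}: none is not in the set → false
  vehicle length < 351 in: 109 < 351 is true
  NOT commercial vehicle: no → true
  electric vehicle: no → false
  NOT meter paid: yes → false
  permit type = C: none == C is false
Combine:
[1.1.1.1.1.4.1] exactly-one(false, true) = true
[1.1.1.1.1.4] NOT true = false
[1.1.1.1.1] true AND false AND true AND false = false
[1.1.1.1] NOT false = true
[1.1.1] NOT true = false
[1.1] NOT false = true
[1.2.1.1.1] false AND false AND false = false
[1.2.1.1] NOT false = true
[1.2.1.2.1.1.2] true → false = false
[1.2.1.2.1.1] false OR false = false
[1.2.1.2.1] NOT false = true
[1.2.1.2] NOT true = false
[1.2.1] true OR false = true
[1.2] NOT true = false
[1.3.1.1.1] true OR false = true
[1.3.1.1] NOT true = false
[1.3.1] NOT false = true
[1.3.2] true AND false = false
[1.3.3] false AND false = false
[1.3] true OR false OR false = true
[1] true OR false OR true = true
[2] exactly-one(true, false, false) = true
[root] true AND true = true
Overall: true → permitted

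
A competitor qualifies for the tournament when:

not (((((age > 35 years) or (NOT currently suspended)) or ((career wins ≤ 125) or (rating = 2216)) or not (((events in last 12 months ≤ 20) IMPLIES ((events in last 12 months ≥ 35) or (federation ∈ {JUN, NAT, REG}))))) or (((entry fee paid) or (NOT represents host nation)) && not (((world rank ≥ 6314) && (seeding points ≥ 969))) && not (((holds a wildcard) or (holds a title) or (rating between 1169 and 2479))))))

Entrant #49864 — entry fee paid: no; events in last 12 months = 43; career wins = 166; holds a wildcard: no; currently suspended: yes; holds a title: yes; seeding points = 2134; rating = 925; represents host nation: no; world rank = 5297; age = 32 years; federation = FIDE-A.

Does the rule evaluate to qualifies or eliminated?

Qualifies

Atomic conditions:
  age > 35 years: 32 > 35 is false
  NOT currently suspended: yes → false
  career wins ≤ 125: 166 ≤ 125 is false
  rating = 2216: 925 == 2216 is false
  events in last 12 months ≤ 20: 43 ≤ 20 is false
  events in last 12 months ≥ 35: 43 ≥ 35 is true
  federation ∈ {JUN, NAT, REG}: FIDE-A is not in the set → false
  entry fee paid: no → false
  NOT represents host nation: no → true
  world rank ≥ 6314: 5297 ≥ 6314 is false
  seeding points ≥ 969: 2134 ≥ 969 is true
  holds a wildcard: no → false
  holds a title: yes → true
  rating between 1169 and 2479: 925 in [1169, 2479] is false
Combine:
[1.1.1] false OR false = false
[1.1.2] false OR false = false
[1.1.3.1.2] true OR false = true
[1.1.3.1] false → true (antecedent false ⇒ implication holds) = true
[1.1.3] NOT true = false
[1.1] false OR false OR false = false
[1.2.1] false OR true = true
[1.2.2.1] false AND true = false
[1.2.2] NOT false = true
[1.2.3.1] false OR true OR false = true
[1.2.3] NOT true = false
[1.2] true AND true AND false = false
[1] false OR false = false
[root] NOT false = true
Overall: true → qualifies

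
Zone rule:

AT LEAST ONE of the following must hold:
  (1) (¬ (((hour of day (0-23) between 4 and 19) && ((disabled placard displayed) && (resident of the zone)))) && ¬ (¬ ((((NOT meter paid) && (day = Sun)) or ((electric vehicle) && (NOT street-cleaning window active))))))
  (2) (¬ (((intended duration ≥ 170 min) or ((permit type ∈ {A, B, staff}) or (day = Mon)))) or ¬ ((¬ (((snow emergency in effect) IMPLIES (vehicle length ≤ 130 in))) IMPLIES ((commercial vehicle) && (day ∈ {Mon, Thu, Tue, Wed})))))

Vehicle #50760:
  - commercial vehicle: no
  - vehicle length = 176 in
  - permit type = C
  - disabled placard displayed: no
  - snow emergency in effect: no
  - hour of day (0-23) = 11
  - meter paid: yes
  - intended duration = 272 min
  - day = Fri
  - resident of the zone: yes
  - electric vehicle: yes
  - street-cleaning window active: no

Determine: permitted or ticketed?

Permitted

Atomic conditions:
  hour of day (0-23) between 4 and 19: 11 in [4, 19] is true
  disabled placard displayed: no → false
  resident of the zone: yes → true
  NOT meter paid: yes → false
  day = Sun: Fri == Sun is false
  electric vehicle: yes → true
  NOT street-cleaning window active: no → true
  intended duration ≥ 170 min: 272 ≥ 170 is true
  permit type ∈ {A, B, staff}: C is not in the set → false
  day = Mon: Fri == Mon is false
  snow emergency in effect: no → false
  vehicle length ≤ 130 in: 176 ≤ 130 is false
  commercial vehicle: no → false
  day ∈ {Mon, Thu, Tue, Wed}: Fri is not in the set → false
Combine:
[1.1.1.2] false AND true = false
[1.1.1] true AND false = false
[1.1] NOT false = true
[1.2.1.1.1] false AND false = false
[1.2.1.1.2] true AND true = true
[1.2.1.1] false OR true = true
[1.2.1] NOT true = false
[1.2] NOT false = true
[1] true AND true = true
[2.1.1.2] false OR false = false
[2.1.1] true OR false = true
[2.1] NOT true = false
[2.2.1.1.1] false → false (antecedent false ⇒ implication holds) = true
[2.2.1.1] NOT true = false
[2.2.1.2] false AND false = false
[2.2.1] false → false (antecedent false ⇒ implication holds) = true
[2.2] NOT true = false
[2] false OR false = false
[root] true OR false = true
Overall: true → permitted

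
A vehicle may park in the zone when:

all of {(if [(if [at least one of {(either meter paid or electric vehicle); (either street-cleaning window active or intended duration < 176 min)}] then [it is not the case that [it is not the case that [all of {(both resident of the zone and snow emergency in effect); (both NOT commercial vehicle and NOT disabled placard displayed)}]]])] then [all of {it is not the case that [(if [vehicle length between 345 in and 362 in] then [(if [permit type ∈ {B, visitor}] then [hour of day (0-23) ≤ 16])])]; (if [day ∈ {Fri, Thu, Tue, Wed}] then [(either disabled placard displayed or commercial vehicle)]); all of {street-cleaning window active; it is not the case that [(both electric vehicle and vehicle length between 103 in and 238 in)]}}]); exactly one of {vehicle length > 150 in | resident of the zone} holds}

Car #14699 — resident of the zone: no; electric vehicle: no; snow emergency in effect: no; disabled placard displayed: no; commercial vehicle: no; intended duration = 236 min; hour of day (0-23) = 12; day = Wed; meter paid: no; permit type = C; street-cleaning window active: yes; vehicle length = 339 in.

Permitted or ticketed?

Atomic conditions:
  meter paid: no → false
  electric vehicle: no → false
  street-cleaning window active: yes → true
  intended duration < 176 min: 236 < 176 is false
  resident of the zone: no → false
  snow emergency in effect: no → false
  NOT commercial vehicle: no → true
  NOT disabled placard displayed: no → true
  vehicle length between 345 in and 362 in: 339 in [345, 362] is false
  permit type ∈ {B, visitor}: C is not in the set → false
  hour of day (0-23) ≤ 16: 12 ≤ 16 is true
  day ∈ {Fri, Thu, Tue, Wed}: Wed is in the set → true
  disabled placard displayed: no → false
  commercial vehicle: no → false
  vehicle length between 103 in and 238 in: 339 in [103, 238] is false
  vehicle length > 150 in: 339 > 150 is true
Combine:
[1.1.1.1] false OR false = false
[1.1.1.2] true OR false = true
[1.1.1] false OR true = true
[1.1.2.1.1.1] false AND false = false
[1.1.2.1.1.2] true AND true = true
[1.1.2.1.1] false AND true = false
[1.1.2.1] NOT false = true
[1.1.2] NOT true = false
[1.1] true → false = false
[1.2.1.1.2] false → true (antecedent false ⇒ implication holds) = true
[1.2.1.1] false → true (antecedent false ⇒ implication holds) = true
[1.2.1] NOT true = false
[1.2.2.2] false OR false = false
[1.2.2] true → false = false
[1.2.3.2.1] false AND false = false
[1.2.3.2] NOT false = true
[1.2.3] true AND true = true
[1.2] false AND false AND true = false
[1] false → false (antecedent false ⇒ implication holds) = true
[2] exactly-one(true, false) = true
[root] true AND true = true
Overall: true → permitted

Permitted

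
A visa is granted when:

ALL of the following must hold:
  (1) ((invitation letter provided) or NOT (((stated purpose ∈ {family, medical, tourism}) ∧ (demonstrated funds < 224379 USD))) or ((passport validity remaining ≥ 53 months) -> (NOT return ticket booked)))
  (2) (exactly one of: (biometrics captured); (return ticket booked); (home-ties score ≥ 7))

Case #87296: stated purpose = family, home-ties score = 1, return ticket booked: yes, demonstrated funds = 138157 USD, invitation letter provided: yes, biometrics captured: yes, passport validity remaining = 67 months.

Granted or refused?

Atomic conditions:
  invitation letter provided: yes → true
  stated purpose ∈ {family, medical, tourism}: family is in the set → true
  demonstrated funds < 224379 USD: 138157 < 224379 is true
  passport validity remaining ≥ 53 months: 67 ≥ 53 is true
  NOT return ticket booked: yes → false
  biometrics captured: yes → true
  return ticket booked: yes → true
  home-ties score ≥ 7: 1 ≥ 7 is false
Combine:
[1.2.1] true AND true = true
[1.2] NOT true = false
[1.3] true → false = false
[1] true OR false OR false = true
[2] exactly-one(true, true, false) = false
[root] true AND false = false
Overall: false → refused

Refused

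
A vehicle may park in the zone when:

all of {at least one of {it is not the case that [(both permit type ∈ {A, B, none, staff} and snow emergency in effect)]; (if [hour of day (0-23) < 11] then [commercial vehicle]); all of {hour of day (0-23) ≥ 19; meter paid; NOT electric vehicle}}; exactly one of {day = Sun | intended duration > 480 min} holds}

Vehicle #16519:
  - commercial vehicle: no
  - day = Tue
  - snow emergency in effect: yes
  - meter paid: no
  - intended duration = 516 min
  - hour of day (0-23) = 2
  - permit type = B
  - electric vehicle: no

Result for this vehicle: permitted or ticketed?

Atomic conditions:
  permit type ∈ {A, B, none, staff}: B is in the set → true
  snow emergency in effect: yes → true
  hour of day (0-23) < 11: 2 < 11 is true
  commercial vehicle: no → false
  hour of day (0-23) ≥ 19: 2 ≥ 19 is false
  meter paid: no → false
  NOT electric vehicle: no → true
  day = Sun: Tue == Sun is false
  intended duration > 480 min: 516 > 480 is true
Combine:
[1.1.1] true AND true = true
[1.1] NOT true = false
[1.2] true → false = false
[1.3] false AND false AND true = false
[1] false OR false OR false = false
[2] exactly-one(false, true) = true
[root] false AND true = false
Overall: false → ticketed

Ticketed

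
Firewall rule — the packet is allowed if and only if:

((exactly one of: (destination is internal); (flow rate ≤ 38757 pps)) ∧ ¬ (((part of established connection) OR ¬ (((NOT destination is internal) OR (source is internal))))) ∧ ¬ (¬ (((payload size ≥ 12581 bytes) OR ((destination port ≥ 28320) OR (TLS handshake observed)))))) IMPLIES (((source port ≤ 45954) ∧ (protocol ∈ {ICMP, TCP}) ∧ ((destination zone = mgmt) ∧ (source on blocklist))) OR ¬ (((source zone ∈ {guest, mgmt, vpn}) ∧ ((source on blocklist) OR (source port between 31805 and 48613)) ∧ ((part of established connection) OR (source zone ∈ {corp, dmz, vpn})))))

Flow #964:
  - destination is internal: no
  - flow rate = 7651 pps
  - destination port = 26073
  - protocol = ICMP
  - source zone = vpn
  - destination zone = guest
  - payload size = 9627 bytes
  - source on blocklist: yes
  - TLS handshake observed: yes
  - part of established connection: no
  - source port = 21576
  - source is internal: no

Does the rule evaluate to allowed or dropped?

Dropped

Atomic conditions:
  destination is internal: no → false
  flow rate ≤ 38757 pps: 7651 ≤ 38757 is true
  part of established connection: no → false
  NOT destination is internal: no → true
  source is internal: no → false
  payload size ≥ 12581 bytes: 9627 ≥ 12581 is false
  destination port ≥ 28320: 26073 ≥ 28320 is false
  TLS handshake observed: yes → true
  source port ≤ 45954: 21576 ≤ 45954 is true
  protocol ∈ {ICMP, TCP}: ICMP is in the set → true
  destination zone = mgmt: guest == mgmt is false
  source on blocklist: yes → true
  source zone ∈ {guest, mgmt, vpn}: vpn is in the set → true
  source port between 31805 and 48613: 21576 in [31805, 48613] is false
  source zone ∈ {corp, dmz, vpn}: vpn is in the set → true
Combine:
[1.1] exactly-one(false, true) = true
[1.2.1.2.1] true OR false = true
[1.2.1.2] NOT true = false
[1.2.1] false OR false = false
[1.2] NOT false = true
[1.3.1.1.2] false OR true = true
[1.3.1.1] false OR true = true
[1.3.1] NOT true = false
[1.3] NOT false = true
[1] true AND true AND true = true
[2.1.3] false AND true = false
[2.1] true AND true AND false = false
[2.2.1.2] true OR false = true
[2.2.1.3] false OR true = true
[2.2.1] true AND true AND true = true
[2.2] NOT true = false
[2] false OR false = false
[root] true → false = false
Overall: false → dropped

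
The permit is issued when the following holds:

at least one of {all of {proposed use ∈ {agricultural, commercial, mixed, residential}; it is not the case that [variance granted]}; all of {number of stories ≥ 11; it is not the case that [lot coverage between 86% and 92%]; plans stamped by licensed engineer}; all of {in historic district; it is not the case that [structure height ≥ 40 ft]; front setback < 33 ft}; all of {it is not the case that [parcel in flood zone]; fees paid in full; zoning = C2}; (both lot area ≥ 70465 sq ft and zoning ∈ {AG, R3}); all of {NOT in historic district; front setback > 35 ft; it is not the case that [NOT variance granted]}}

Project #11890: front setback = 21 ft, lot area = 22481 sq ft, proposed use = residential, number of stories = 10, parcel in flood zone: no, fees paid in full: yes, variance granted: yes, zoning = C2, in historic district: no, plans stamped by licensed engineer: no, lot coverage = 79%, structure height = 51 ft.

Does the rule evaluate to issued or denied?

Atomic conditions:
  proposed use ∈ {agricultural, commercial, mixed, residential}: residential is in the set → true
  variance granted: yes → true
  number of stories ≥ 11: 10 ≥ 11 is false
  lot coverage between 86% and 92%: 79 in [86, 92] is false
  plans stamped by licensed engineer: no → false
  in historic district: no → false
  structure height ≥ 40 ft: 51 ≥ 40 is true
  front setback < 33 ft: 21 < 33 is true
  parcel in flood zone: no → false
  fees paid in full: yes → true
  zoning = C2: C2 == C2 is true
  lot area ≥ 70465 sq ft: 22481 ≥ 70465 is false
  zoning ∈ {AG, R3}: C2 is not in the set → false
  NOT in historic district: no → true
  front setback > 35 ft: 21 > 35 is false
  NOT variance granted: yes → false
Combine:
[1.2] NOT true = false
[1] true AND false = false
[2.2] NOT false = true
[2] false AND true AND false = false
[3.2] NOT true = false
[3] false AND false AND true = false
[4.1] NOT false = true
[4] true AND true AND true = true
[5] false AND false = false
[6.3] NOT false = true
[6] true AND false AND true = false
[root] false OR false OR false OR true OR false OR false = true
Overall: true → issued

Issued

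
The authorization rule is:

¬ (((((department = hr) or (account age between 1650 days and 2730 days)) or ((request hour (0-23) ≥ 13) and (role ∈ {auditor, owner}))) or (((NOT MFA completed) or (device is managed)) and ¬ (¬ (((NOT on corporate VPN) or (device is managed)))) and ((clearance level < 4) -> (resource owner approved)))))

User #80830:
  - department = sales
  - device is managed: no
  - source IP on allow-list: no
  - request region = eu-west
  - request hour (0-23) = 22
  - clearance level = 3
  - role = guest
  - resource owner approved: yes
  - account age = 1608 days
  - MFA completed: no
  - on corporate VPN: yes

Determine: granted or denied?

Atomic conditions:
  department = hr: sales == hr is false
  account age between 1650 days and 2730 days: 1608 in [1650, 2730] is false
  request hour (0-23) ≥ 13: 22 ≥ 13 is true
  role ∈ {auditor, owner}: guest is not in the set → false
  NOT MFA completed: no → true
  device is managed: no → false
  NOT on corporate VPN: yes → false
  clearance level < 4: 3 < 4 is true
  resource owner approved: yes → true
Combine:
[1.1.1] false OR false = false
[1.1.2] true AND false = false
[1.1] false OR false = false
[1.2.1] true OR false = true
[1.2.2.1.1] false OR false = false
[1.2.2.1] NOT false = true
[1.2.2] NOT true = false
[1.2.3] true → true = true
[1.2] true AND false AND true = false
[1] false OR false = false
[root] NOT false = true
Overall: true → granted

Granted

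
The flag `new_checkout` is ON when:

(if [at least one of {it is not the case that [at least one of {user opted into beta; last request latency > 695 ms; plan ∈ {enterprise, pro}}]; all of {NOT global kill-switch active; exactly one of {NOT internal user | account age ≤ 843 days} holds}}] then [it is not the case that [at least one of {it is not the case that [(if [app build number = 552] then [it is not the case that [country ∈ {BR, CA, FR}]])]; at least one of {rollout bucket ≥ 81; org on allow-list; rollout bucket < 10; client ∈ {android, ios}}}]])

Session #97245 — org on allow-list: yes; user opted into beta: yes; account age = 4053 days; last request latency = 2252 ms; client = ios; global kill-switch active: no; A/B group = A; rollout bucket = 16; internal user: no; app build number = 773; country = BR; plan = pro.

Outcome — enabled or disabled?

Atomic conditions:
  user opted into beta: yes → true
  last request latency > 695 ms: 2252 > 695 is true
  plan ∈ {enterprise, pro}: pro is in the set → true
  NOT global kill-switch active: no → true
  NOT internal user: no → true
  account age ≤ 843 days: 4053 ≤ 843 is false
  app build number = 552: 773 == 552 is false
  country ∈ {BR, CA, FR}: BR is in the set → true
  rollout bucket ≥ 81: 16 ≥ 81 is false
  org on allow-list: yes → true
  rollout bucket < 10: 16 < 10 is false
  client ∈ {android, ios}: ios is in the set → true
Combine:
[1.1.1] true OR true OR true = true
[1.1] NOT true = false
[1.2.2] exactly-one(true, false) = true
[1.2] true AND true = true
[1] false OR true = true
[2.1.1.1.2] NOT true = false
[2.1.1.1] false → false (antecedent false ⇒ implication holds) = true
[2.1.1] NOT true = false
[2.1.2] false OR true OR false OR true = true
[2.1] false OR true = true
[2] NOT true = false
[root] true → false = false
Overall: false → disabled

Disabled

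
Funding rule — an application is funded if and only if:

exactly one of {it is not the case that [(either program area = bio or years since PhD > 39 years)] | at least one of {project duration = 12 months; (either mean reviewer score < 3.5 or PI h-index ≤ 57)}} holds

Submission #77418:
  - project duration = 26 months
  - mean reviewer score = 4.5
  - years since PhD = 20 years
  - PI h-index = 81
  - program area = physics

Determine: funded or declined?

Atomic conditions:
  program area = bio: physics == bio is false
  years since PhD > 39 years: 20 > 39 is false
  project duration = 12 months: 26 == 12 is false
  mean reviewer score < 3.5: 4.5 < 3.5 is false
  PI h-index ≤ 57: 81 ≤ 57 is false
Combine:
[1.1] false OR false = false
[1] NOT false = true
[2.2] false OR false = false
[2] false OR false = false
[root] exactly-one(true, false) = true
Overall: true → funded

Funded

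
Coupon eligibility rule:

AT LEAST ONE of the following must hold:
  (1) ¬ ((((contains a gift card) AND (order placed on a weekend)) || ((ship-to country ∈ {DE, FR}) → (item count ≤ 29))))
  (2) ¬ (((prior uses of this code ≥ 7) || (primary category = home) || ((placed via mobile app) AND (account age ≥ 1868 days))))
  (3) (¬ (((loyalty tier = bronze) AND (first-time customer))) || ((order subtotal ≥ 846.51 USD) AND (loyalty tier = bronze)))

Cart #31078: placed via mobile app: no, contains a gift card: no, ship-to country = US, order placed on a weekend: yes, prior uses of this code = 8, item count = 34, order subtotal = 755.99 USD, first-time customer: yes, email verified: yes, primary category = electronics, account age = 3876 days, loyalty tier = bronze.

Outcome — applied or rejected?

Atomic conditions:
  contains a gift card: no → false
  order placed on a weekend: yes → true
  ship-to country ∈ {DE, FR}: US is not in the set → false
  item count ≤ 29: 34 ≤ 29 is false
  prior uses of this code ≥ 7: 8 ≥ 7 is true
  primary category = home: electronics == home is false
  placed via mobile app: no → false
  account age ≥ 1868 days: 3876 ≥ 1868 is true
  loyalty tier = bronze: bronze == bronze is true
  first-time customer: yes → true
  order subtotal ≥ 846.51 USD: 755.99 ≥ 846.51 is false
Combine:
[1.1.1] false AND true = false
[1.1.2] false → false (antecedent false ⇒ implication holds) = true
[1.1] false OR true = true
[1] NOT true = false
[2.1.3] false AND true = false
[2.1] true OR false OR false = true
[2] NOT true = false
[3.1.1] true AND true = true
[3.1] NOT true = false
[3.2] false AND true = false
[3] false OR false = false
[root] false OR false OR false = false
Overall: false → rejected

Rejected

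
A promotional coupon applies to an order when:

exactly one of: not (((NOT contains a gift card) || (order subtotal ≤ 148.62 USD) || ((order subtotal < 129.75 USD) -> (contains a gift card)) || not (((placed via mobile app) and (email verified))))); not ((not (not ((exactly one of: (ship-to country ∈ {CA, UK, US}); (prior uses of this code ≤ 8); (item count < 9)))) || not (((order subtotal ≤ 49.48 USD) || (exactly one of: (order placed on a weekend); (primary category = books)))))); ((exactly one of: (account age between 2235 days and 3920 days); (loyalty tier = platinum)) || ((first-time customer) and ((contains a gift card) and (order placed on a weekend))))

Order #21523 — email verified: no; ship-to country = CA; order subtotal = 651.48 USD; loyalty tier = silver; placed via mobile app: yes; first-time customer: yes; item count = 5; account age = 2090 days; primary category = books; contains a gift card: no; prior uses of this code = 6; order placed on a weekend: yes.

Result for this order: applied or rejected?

Atomic conditions:
  NOT contains a gift card: no → true
  order subtotal ≤ 148.62 USD: 651.48 ≤ 148.62 is false
  order subtotal < 129.75 USD: 651.48 < 129.75 is false
  contains a gift card: no → false
  placed via mobile app: yes → true
  email verified: no → false
  ship-to country ∈ {CA, UK, US}: CA is in the set → true
  prior uses of this code ≤ 8: 6 ≤ 8 is true
  item count < 9: 5 < 9 is true
  order subtotal ≤ 49.48 USD: 651.48 ≤ 49.48 is false
  order placed on a weekend: yes → true
  primary category = books: books == books is true
  account age between 2235 days and 3920 days: 2090 in [2235, 3920] is false
  loyalty tier = platinum: silver == platinum is false
  first-time customer: yes → true
Combine:
[1.1.3] false → false (antecedent false ⇒ implication holds) = true
[1.1.4.1] true AND false = false
[1.1.4] NOT false = true
[1.1] true OR false OR true OR true = true
[1] NOT true = false
[2.1.1.1.1] exactly-one(true, true, true) = false
[2.1.1.1] NOT false = true
[2.1.1] NOT true = false
[2.1.2.1.2] exactly-one(true, true) = false
[2.1.2.1] false OR false = false
[2.1.2] NOT false = true
[2.1] false OR true = true
[2] NOT true = false
[3.1] exactly-one(false, false) = false
[3.2.2] false AND true = false
[3.2] true AND false = false
[3] false OR false = false
[root] exactly-one(false, false, false) = false
Overall: false → rejected

Rejected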